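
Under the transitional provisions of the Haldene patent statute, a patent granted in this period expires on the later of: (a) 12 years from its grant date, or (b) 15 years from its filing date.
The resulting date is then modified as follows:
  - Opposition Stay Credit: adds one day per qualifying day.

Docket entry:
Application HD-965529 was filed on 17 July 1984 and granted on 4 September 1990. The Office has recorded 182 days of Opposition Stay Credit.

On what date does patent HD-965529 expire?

(a) grant + 12 years → 4 September 2002.
(b) filing + 15 years → 17 July 1999.
Later of the two: 4 September 2002.
Opposition Stay Credit: +182 days → 5 March 2003.

2003-03-05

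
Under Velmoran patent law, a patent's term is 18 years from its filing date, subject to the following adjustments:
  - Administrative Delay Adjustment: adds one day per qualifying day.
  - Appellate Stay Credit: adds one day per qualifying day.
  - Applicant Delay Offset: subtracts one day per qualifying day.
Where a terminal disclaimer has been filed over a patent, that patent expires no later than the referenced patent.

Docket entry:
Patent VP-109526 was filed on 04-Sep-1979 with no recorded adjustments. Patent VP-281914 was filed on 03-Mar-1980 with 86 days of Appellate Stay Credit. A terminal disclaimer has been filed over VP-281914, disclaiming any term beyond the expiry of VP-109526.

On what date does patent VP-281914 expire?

Natural term of VP-281914:
  Base: filing + 18 years → 3 March 1998.
  Appellate Stay Credit: +86 days → 28 May 1998.
Expiry of referenced patent VP-109526:
  Base: filing + 18 years → 4 September 1997.
Terminal disclaimer: VP-281914 expires on the earlier of 28 May 1998 and 4 September 1997.

September 4, 1997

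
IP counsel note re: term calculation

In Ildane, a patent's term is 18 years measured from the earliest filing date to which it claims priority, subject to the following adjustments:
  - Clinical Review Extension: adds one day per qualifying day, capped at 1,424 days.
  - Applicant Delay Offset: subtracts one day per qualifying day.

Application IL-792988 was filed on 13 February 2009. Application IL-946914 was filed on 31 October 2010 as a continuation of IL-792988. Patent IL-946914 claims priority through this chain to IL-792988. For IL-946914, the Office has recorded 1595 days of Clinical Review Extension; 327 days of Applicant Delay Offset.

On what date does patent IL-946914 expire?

2030-02-14

Earliest priority filing: 13 February 2009.
Base term: 13 February 2009 + 18 years → 13 February 2027.
Clinical Review Extension: 1595 days claimed exceeds the 1424-day cap, so +1424 days → 7 January 2031.
Applicant Delay Offset: −327 days → 14 February 2030.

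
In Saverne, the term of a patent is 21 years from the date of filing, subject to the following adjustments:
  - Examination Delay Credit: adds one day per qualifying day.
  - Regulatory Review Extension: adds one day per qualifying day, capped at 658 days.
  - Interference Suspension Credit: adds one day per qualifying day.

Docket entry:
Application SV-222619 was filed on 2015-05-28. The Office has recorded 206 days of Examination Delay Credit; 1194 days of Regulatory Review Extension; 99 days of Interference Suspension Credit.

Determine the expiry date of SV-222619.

January 16, 2039

Base term: filing date + 21 years → 28 May 2036.
Examination Delay Credit: +206 days → 20 December 2036.
Regulatory Review Extension: 1194 days claimed exceeds the 658-day cap, so +658 days → 9 October 2038.
Interference Suspension Credit: +99 days → 16 January 2039.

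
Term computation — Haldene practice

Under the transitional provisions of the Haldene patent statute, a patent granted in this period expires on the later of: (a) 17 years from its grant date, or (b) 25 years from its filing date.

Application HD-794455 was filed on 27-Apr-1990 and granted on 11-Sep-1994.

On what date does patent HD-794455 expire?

April 27, 2015

(a) grant + 17 years → 11 September 2011.
(b) filing + 25 years → 27 April 2015.
Later of the two: 27 April 2015.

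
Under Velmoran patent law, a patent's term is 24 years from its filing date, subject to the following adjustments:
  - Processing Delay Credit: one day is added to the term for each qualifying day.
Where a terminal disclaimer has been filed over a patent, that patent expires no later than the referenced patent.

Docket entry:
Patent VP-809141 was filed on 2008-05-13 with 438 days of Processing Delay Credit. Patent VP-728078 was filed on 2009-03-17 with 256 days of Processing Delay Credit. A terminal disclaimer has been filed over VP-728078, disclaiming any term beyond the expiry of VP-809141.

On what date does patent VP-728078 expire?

Natural term of VP-728078:
  Base: filing + 24 years → 17 March 2033.
  Processing Delay Credit: +256 days → 28 November 2033.
Expiry of referenced patent VP-809141:
  Base: filing + 24 years → 13 May 2032.
  Processing Delay Credit: +438 days → 25 July 2033.
Terminal disclaimer: VP-728078 expires on the earlier of 28 November 2033 and 25 July 2033.

2033-07-25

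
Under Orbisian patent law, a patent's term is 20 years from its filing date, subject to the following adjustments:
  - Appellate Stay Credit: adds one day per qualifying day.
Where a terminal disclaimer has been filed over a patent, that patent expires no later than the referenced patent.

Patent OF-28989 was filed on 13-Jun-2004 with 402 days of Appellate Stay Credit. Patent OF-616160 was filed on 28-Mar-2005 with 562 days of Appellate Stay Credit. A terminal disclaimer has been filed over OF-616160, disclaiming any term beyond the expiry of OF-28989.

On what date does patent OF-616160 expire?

July 20, 2025

Natural term of OF-616160:
  Base: filing + 20 years → 28 March 2025.
  Appellate Stay Credit: +562 days → 11 October 2026.
Expiry of referenced patent OF-28989:
  Base: filing + 20 years → 13 June 2024.
  Appellate Stay Credit: +402 days → 20 July 2025.
Terminal disclaimer: OF-616160 expires on the earlier of 11 October 2026 and 20 July 2025.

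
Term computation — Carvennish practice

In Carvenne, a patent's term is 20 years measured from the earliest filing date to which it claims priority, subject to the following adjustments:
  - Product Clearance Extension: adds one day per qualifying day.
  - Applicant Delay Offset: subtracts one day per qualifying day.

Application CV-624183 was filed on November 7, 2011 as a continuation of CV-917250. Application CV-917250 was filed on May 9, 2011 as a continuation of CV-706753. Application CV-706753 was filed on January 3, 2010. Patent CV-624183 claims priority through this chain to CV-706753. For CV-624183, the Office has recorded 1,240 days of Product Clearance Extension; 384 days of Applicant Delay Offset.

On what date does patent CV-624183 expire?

2032-05-08

Earliest priority filing: 3 January 2010.
Base term: 3 January 2010 + 20 years → 3 January 2030.
Product Clearance Extension: +1240 days → 27 May 2033.
Applicant Delay Offset: −384 days → 8 May 2032.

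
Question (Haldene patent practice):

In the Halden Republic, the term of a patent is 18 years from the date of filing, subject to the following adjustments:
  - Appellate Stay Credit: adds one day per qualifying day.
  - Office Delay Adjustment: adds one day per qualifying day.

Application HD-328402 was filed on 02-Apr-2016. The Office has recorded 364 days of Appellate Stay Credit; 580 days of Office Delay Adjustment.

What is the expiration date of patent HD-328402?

Base term: filing date + 18 years → 2 April 2034.
Appellate Stay Credit: +364 days → 1 April 2035.
Office Delay Adjustment: +580 days → 1 November 2036.

November 1, 2036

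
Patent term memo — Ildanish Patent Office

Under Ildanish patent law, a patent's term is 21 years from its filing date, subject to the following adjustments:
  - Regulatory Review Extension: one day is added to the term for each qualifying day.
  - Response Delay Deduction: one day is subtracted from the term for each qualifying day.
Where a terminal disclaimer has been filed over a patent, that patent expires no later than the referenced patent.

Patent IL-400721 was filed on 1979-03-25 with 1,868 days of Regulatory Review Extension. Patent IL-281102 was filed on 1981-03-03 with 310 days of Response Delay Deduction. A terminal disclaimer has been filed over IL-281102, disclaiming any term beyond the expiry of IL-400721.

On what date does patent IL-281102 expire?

Natural term of IL-281102:
  Base: filing + 21 years → 3 March 2002.
  Response Delay Deduction: −310 days → 27 April 2001.
Expiry of referenced patent IL-400721:
  Base: filing + 21 years → 25 March 2000.
  Regulatory Review Extension: +1868 days → 6 May 2005.
Terminal disclaimer: IL-281102 expires on the earlier of 27 April 2001 and 6 May 2005.

April 27, 2001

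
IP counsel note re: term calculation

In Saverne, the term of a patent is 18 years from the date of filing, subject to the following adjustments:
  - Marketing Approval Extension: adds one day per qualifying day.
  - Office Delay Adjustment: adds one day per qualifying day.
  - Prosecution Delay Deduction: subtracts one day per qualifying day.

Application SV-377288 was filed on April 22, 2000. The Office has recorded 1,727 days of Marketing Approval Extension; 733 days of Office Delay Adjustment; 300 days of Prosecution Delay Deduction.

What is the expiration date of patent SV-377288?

Base term: filing date + 18 years → 22 April 2018.
Marketing Approval Extension: +1727 days → 13 January 2023.
Office Delay Adjustment: +733 days → 15 January 2025.
Prosecution Delay Deduction: −300 days → 21 March 2024.

2024-03-21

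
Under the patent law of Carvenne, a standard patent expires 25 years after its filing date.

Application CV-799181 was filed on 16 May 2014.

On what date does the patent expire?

2039-05-16

Filing date + 25 years → 16 May 2039.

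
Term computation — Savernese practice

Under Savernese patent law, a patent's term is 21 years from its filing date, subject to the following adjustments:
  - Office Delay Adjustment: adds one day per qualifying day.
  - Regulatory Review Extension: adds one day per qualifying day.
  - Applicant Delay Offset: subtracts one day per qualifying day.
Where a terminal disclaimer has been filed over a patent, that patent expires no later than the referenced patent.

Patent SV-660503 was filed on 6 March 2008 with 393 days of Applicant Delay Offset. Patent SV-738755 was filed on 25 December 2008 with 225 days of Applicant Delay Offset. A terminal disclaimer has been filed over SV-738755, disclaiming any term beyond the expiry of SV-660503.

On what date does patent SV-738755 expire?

February 7, 2028

Natural term of SV-738755:
  Base: filing + 21 years → 25 December 2029.
  Applicant Delay Offset: −225 days → 14 May 2029.
Expiry of referenced patent SV-660503:
  Base: filing + 21 years → 6 March 2029.
  Applicant Delay Offset: −393 days → 7 February 2028.
Terminal disclaimer: SV-738755 expires on the earlier of 14 May 2029 and 7 February 2028.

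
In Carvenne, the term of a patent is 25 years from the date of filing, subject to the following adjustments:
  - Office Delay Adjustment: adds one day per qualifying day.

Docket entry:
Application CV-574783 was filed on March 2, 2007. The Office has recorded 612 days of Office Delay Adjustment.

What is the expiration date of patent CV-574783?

November 4, 2033

Base term: filing date + 25 years → 2 March 2032.
Office Delay Adjustment: +612 days → 4 November 2033.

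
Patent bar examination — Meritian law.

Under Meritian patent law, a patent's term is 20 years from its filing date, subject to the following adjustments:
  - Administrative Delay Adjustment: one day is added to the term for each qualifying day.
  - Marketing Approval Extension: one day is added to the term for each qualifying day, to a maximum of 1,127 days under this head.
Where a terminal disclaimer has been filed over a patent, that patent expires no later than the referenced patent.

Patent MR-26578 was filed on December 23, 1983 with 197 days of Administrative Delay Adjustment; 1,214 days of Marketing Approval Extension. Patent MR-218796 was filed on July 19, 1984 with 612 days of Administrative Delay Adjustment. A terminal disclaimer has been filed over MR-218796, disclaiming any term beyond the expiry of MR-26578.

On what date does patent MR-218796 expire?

Natural term of MR-218796:
  Base: filing + 20 years → 19 July 2004.
  Administrative Delay Adjustment: +612 days → 23 March 2006.
Expiry of referenced patent MR-26578:
  Base: filing + 20 years → 23 December 2003.
  Administrative Delay Adjustment: +197 days → 7 July 2004.
  Marketing Approval Extension: 1214 days claimed exceeds the 1127-day cap, so +1127 days → 8 August 2007.
Terminal disclaimer: MR-218796 expires on the earlier of 23 March 2006 and 8 August 2007.

March 23, 2006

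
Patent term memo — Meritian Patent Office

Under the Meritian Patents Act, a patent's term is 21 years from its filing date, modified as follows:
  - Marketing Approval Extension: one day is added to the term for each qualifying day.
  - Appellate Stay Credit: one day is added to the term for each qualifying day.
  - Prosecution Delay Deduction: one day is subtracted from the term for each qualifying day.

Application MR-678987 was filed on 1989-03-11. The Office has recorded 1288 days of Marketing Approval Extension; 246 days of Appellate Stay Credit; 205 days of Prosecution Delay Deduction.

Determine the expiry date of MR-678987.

October 30, 2013

Base term: filing date + 21 years → 11 March 2010.
Marketing Approval Extension: +1288 days → 19 September 2013.
Appellate Stay Credit: +246 days → 23 May 2014.
Prosecution Delay Deduction: −205 days → 30 October 2013.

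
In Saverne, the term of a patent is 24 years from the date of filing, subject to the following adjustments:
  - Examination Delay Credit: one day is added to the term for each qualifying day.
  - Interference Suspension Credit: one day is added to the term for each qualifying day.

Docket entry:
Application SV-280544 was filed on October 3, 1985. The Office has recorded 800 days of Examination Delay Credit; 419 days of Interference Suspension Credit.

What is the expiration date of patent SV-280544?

Base term: filing date + 24 years → 3 October 2009.
Examination Delay Credit: +800 days → 12 December 2011.
Interference Suspension Credit: +419 days → 3 February 2013.

2013-02-03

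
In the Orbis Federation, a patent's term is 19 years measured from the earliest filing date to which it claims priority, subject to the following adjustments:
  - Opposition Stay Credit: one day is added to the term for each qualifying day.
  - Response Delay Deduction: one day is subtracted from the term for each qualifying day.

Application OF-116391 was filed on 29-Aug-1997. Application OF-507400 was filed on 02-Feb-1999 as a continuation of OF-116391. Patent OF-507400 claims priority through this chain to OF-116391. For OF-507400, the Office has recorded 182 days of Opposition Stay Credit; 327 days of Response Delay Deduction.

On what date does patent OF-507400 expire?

Earliest priority filing: 29 August 1997.
Base term: 29 August 1997 + 19 years → 29 August 2016.
Opposition Stay Credit: +182 days → 27 February 2017.
Response Delay Deduction: −327 days → 6 April 2016.

April 6, 2016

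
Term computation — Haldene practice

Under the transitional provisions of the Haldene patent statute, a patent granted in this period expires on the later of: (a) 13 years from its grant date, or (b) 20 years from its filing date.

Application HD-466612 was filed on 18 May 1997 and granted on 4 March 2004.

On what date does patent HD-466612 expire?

(a) grant + 13 years → 4 March 2017.
(b) filing + 20 years → 18 May 2017.
Later of the two: 18 May 2017.

May 18, 2017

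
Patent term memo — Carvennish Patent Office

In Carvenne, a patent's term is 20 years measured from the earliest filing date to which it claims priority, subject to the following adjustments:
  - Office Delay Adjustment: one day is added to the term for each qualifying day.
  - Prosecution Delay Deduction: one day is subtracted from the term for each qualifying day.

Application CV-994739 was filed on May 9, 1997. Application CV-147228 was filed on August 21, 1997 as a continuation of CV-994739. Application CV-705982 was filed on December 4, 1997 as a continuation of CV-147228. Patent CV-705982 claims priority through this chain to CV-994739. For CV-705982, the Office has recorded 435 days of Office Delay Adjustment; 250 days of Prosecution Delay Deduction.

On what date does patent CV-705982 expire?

November 10, 2017

Earliest priority filing: 9 May 1997.
Base term: 9 May 1997 + 20 years → 9 May 2017.
Office Delay Adjustment: +435 days → 18 July 2018.
Prosecution Delay Deduction: −250 days → 10 November 2017.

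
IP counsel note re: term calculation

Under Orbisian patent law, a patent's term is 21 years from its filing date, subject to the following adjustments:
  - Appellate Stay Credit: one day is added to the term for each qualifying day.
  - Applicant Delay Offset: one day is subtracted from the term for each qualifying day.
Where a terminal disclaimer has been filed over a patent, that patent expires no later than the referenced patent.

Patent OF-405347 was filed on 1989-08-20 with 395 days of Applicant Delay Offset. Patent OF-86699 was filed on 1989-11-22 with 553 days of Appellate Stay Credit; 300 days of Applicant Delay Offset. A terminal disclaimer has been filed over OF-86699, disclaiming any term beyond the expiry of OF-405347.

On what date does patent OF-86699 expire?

Natural term of OF-86699:
  Base: filing + 21 years → 22 November 2010.
  Appellate Stay Credit: +553 days → 28 May 2012.
  Applicant Delay Offset: −300 days → 2 August 2011.
Expiry of referenced patent OF-405347:
  Base: filing + 21 years → 20 August 2010.
  Applicant Delay Offset: −395 days → 21 July 2009.
Terminal disclaimer: OF-86699 expires on the earlier of 2 August 2011 and 21 July 2009.

2009-07-21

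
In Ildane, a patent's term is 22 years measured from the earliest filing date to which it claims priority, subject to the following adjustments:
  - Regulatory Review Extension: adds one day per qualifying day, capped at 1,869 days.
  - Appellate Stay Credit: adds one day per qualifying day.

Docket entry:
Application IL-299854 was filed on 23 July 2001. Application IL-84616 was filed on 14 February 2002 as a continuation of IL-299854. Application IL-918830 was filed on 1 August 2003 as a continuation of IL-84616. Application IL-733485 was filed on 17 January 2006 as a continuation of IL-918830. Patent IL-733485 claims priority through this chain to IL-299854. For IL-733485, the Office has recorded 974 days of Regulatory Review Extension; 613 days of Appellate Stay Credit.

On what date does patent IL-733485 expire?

Earliest priority filing: 23 July 2001.
Base term: 23 July 2001 + 22 years → 23 July 2023.
Regulatory Review Extension: 974 days (within the 1869-day cap) → +974 days → 23 March 2026.
Appellate Stay Credit: +613 days → 26 November 2027.

November 26, 2027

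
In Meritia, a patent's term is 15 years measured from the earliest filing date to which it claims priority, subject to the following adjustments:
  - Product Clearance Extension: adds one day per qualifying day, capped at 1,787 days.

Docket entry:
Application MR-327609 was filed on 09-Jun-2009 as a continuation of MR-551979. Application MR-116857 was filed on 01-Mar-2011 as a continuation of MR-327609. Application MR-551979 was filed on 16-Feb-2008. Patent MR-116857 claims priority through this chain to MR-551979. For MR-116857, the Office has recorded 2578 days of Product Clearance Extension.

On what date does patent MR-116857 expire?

January 8, 2028

Earliest priority filing: 16 February 2008.
Base term: 16 February 2008 + 15 years → 16 February 2023.
Product Clearance Extension: 2578 days claimed exceeds the 1787-day cap, so +1787 days → 8 January 2028.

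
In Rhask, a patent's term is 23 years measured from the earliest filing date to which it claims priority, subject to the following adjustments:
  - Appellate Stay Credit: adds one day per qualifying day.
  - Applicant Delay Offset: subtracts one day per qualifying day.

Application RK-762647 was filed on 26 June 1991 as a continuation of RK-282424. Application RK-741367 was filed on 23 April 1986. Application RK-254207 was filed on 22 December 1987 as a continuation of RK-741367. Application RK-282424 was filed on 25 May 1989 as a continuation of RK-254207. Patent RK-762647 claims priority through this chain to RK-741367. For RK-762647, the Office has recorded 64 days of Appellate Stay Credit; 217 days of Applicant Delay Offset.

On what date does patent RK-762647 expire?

2008-11-21

Earliest priority filing: 23 April 1986.
Base term: 23 April 1986 + 23 years → 23 April 2009.
Appellate Stay Credit: +64 days → 26 June 2009.
Applicant Delay Offset: −217 days → 21 November 2008.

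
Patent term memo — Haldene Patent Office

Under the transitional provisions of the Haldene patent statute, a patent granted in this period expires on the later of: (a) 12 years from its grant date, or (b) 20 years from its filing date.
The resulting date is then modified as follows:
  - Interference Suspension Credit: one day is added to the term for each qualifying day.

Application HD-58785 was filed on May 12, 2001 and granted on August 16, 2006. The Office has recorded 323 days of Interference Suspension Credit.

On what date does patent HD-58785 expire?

(a) grant + 12 years → 16 August 2018.
(b) filing + 20 years → 12 May 2021.
Later of the two: 12 May 2021.
Interference Suspension Credit: +323 days → 31 March 2022.

2022-03-31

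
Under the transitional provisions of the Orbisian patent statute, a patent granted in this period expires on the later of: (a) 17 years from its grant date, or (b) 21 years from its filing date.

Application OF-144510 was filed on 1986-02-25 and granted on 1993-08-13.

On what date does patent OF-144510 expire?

August 13, 2010

(a) grant + 17 years → 13 August 2010.
(b) filing + 21 years → 25 February 2007.
Later of the two: 13 August 2010.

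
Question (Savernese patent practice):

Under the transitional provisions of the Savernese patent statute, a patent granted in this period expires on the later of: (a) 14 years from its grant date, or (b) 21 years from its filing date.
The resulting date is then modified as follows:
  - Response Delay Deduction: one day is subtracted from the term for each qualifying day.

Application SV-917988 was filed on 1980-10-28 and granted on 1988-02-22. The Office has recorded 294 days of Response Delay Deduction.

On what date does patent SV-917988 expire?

May 4, 2001

(a) grant + 14 years → 22 February 2002.
(b) filing + 21 years → 28 October 2001.
Later of the two: 22 February 2002.
Response Delay Deduction: −294 days → 4 May 2001.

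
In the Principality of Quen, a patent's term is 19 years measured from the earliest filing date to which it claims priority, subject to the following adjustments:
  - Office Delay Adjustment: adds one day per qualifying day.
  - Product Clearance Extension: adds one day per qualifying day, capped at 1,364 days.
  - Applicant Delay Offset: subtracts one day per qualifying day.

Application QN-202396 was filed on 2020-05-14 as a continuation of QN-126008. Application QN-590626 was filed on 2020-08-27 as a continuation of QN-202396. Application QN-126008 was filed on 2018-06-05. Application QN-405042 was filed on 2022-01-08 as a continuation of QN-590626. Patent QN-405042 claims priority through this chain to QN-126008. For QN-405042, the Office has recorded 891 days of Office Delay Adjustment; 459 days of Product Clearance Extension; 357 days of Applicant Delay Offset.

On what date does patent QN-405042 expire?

Earliest priority filing: 5 June 2018.
Base term: 5 June 2018 + 19 years → 5 June 2037.
Office Delay Adjustment: +891 days → 13 November 2039.
Product Clearance Extension: 459 days (within the 1364-day cap) → +459 days → 14 February 2041.
Applicant Delay Offset: −357 days → 23 February 2040.

2040-02-23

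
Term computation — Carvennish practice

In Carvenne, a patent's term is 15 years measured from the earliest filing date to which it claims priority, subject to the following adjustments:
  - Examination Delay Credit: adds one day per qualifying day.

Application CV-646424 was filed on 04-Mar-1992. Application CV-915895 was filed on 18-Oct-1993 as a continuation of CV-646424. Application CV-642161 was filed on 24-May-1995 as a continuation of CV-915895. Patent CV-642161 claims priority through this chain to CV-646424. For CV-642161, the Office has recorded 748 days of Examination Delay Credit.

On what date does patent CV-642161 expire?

Earliest priority filing: 4 March 1992.
Base term: 4 March 1992 + 15 years → 4 March 2007.
Examination Delay Credit: +748 days → 21 March 2009.

2009-03-21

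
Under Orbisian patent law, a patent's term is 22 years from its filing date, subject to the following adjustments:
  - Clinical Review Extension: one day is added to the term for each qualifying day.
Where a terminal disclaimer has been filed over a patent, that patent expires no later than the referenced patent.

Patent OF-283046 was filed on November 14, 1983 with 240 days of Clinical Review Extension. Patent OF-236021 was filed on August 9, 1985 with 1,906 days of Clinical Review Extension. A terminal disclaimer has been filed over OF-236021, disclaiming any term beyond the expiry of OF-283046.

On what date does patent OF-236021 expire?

2006-07-12

Natural term of OF-236021:
  Base: filing + 22 years → 9 August 2007.
  Clinical Review Extension: +1906 days → 27 October 2012.
Expiry of referenced patent OF-283046:
  Base: filing + 22 years → 14 November 2005.
  Clinical Review Extension: +240 days → 12 July 2006.
Terminal disclaimer: OF-236021 expires on the earlier of 27 October 2012 and 12 July 2006.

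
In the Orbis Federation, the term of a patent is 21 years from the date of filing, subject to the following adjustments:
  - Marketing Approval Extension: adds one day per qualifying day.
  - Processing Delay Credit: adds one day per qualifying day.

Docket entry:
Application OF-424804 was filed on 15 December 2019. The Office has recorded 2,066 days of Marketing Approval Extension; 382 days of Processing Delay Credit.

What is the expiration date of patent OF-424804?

Base term: filing date + 21 years → 15 December 2040.
Marketing Approval Extension: +2066 days → 12 August 2046.
Processing Delay Credit: +382 days → 29 August 2047.

2047-08-29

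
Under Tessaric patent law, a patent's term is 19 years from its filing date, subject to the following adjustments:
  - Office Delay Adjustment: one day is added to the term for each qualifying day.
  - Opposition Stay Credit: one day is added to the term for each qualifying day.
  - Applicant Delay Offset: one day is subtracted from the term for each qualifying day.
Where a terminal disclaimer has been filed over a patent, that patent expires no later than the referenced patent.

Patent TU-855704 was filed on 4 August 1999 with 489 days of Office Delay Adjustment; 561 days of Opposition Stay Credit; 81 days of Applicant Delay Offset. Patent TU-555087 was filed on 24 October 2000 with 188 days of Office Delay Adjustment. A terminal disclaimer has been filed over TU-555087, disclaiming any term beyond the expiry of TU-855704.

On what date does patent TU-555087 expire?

2020-04-29

Natural term of TU-555087:
  Base: filing + 19 years → 24 October 2019.
  Office Delay Adjustment: +188 days → 29 April 2020.
Expiry of referenced patent TU-855704:
  Base: filing + 19 years → 4 August 2018.
  Office Delay Adjustment: +489 days → 6 December 2019.
  Opposition Stay Credit: +561 days → 19 June 2021.
  Applicant Delay Offset: −81 days → 30 March 2021.
Terminal disclaimer: TU-555087 expires on the earlier of 29 April 2020 and 30 March 2021.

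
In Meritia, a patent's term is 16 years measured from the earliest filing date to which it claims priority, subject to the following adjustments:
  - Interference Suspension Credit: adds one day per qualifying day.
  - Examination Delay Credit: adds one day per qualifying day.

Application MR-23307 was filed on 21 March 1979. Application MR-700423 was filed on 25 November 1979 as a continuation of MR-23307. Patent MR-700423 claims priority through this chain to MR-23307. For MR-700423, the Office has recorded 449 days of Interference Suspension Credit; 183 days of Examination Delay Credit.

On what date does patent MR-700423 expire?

Earliest priority filing: 21 March 1979.
Base term: 21 March 1979 + 16 years → 21 March 1995.
Interference Suspension Credit: +449 days → 12 June 1996.
Examination Delay Credit: +183 days → 12 December 1996.

December 12, 1996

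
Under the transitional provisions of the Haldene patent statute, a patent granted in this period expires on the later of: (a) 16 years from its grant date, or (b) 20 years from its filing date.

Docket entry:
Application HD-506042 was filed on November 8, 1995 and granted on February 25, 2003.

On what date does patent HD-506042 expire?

(a) grant + 16 years → 25 February 2019.
(b) filing + 20 years → 8 November 2015.
Later of the two: 25 February 2019.

2019-02-25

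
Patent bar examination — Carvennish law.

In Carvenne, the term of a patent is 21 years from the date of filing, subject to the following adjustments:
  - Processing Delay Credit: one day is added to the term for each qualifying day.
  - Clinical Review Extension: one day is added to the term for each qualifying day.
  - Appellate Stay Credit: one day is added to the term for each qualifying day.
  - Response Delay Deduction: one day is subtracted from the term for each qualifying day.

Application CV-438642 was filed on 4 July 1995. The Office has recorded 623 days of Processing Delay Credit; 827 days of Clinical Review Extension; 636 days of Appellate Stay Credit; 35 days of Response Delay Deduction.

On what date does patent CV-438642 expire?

2022-02-14

Base term: filing date + 21 years → 4 July 2016.
Processing Delay Credit: +623 days → 19 March 2018.
Clinical Review Extension: +827 days → 23 June 2020.
Appellate Stay Credit: +636 days → 21 March 2022.
Response Delay Deduction: −35 days → 14 February 2022.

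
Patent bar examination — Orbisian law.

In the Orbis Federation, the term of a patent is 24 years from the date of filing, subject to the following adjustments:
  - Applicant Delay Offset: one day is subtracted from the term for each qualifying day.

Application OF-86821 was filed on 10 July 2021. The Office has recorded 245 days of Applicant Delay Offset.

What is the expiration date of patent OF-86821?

2044-11-07

Base term: filing date + 24 years → 10 July 2045.
Applicant Delay Offset: −245 days → 7 November 2044.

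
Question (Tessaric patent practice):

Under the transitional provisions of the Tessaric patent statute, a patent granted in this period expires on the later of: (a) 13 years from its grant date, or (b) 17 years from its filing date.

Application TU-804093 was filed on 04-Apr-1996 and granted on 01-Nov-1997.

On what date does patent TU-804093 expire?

(a) grant + 13 years → 1 November 2010.
(b) filing + 17 years → 4 April 2013.
Later of the two: 4 April 2013.

April 4, 2013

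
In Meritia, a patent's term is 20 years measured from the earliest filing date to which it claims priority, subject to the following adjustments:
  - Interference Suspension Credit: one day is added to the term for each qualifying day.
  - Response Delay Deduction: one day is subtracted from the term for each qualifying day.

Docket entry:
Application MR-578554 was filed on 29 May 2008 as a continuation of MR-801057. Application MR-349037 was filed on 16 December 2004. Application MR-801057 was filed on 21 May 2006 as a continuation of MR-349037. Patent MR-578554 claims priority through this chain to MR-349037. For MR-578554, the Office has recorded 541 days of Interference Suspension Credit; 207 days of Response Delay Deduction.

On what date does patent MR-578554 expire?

Earliest priority filing: 16 December 2004.
Base term: 16 December 2004 + 20 years → 16 December 2024.
Interference Suspension Credit: +541 days → 10 June 2026.
Response Delay Deduction: −207 days → 15 November 2025.

November 15, 2025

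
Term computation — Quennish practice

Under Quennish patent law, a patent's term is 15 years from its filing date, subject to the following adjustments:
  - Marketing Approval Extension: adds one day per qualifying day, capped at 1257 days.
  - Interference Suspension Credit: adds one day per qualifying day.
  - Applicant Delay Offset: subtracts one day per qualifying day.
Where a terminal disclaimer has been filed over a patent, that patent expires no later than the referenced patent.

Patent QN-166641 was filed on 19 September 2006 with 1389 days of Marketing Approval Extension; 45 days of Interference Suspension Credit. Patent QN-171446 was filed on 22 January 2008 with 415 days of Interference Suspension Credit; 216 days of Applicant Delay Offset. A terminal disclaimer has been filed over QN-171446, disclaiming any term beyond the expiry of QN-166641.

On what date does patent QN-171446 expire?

August 9, 2023

Natural term of QN-171446:
  Base: filing + 15 years → 22 January 2023.
  Interference Suspension Credit: +415 days → 12 March 2024.
  Applicant Delay Offset: −216 days → 9 August 2023.
Expiry of referenced patent QN-166641:
  Base: filing + 15 years → 19 September 2021.
  Marketing Approval Extension: 1389 days claimed exceeds the 1257-day cap, so +1257 days → 27 February 2025.
  Interference Suspension Credit: +45 days → 13 April 2025.
Terminal disclaimer: QN-171446 expires on the earlier of 9 August 2023 and 13 April 2025.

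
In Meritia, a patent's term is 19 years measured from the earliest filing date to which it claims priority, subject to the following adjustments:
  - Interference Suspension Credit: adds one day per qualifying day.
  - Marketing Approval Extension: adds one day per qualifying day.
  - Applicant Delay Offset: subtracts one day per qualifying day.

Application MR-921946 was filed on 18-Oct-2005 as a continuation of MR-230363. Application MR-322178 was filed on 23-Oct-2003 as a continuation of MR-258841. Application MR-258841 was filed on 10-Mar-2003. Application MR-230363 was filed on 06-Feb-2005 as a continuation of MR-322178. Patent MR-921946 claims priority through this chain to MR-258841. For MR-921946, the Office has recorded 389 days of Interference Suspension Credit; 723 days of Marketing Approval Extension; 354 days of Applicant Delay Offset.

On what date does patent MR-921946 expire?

2024-04-06

Earliest priority filing: 10 March 2003.
Base term: 10 March 2003 + 19 years → 10 March 2022.
Interference Suspension Credit: +389 days → 3 April 2023.
Marketing Approval Extension: +723 days → 26 March 2025.
Applicant Delay Offset: −354 days → 6 April 2024.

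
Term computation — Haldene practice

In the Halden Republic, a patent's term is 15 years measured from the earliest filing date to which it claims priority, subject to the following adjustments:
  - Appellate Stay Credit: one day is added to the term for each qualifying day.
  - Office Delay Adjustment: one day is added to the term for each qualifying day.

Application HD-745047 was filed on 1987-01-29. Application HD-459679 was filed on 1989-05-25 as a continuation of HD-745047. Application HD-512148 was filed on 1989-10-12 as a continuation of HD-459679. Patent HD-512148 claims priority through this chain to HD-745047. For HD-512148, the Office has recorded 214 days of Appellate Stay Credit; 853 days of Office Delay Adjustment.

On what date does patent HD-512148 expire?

Earliest priority filing: 29 January 1987.
Base term: 29 January 1987 + 15 years → 29 January 2002.
Appellate Stay Credit: +214 days → 31 August 2002.
Office Delay Adjustment: +853 days → 31 December 2004.

December 31, 2004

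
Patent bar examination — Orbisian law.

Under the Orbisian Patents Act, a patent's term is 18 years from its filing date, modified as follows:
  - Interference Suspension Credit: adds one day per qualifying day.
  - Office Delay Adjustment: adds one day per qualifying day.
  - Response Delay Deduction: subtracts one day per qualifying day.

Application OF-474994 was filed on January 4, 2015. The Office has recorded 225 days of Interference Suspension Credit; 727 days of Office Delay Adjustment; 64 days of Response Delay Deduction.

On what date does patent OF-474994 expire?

Base term: filing date + 18 years → 4 January 2033.
Interference Suspension Credit: +225 days → 17 August 2033.
Office Delay Adjustment: +727 days → 14 August 2035.
Response Delay Deduction: −64 days → 11 June 2035.

2035-06-11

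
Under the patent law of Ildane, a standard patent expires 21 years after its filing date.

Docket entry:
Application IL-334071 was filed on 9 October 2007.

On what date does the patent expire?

2028-10-09

Filing date + 21 years → 9 October 2028.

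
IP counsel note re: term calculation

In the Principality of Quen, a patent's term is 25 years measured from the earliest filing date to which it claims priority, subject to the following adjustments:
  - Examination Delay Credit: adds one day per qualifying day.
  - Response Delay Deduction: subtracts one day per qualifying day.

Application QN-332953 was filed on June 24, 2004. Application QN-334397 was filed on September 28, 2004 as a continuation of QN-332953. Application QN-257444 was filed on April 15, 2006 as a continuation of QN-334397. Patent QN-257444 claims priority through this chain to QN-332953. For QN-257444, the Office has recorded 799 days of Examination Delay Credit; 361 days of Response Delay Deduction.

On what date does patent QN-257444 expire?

Earliest priority filing: 24 June 2004.
Base term: 24 June 2004 + 25 years → 24 June 2029.
Examination Delay Credit: +799 days → 1 September 2031.
Response Delay Deduction: −361 days → 5 September 2030.

September 5, 2030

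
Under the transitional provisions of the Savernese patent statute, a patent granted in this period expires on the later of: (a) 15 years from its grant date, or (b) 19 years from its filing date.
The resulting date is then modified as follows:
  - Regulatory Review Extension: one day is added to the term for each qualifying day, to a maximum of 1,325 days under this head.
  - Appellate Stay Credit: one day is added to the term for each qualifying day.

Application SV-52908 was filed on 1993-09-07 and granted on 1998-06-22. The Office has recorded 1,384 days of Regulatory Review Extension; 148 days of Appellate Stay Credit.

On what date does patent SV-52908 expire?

(a) grant + 15 years → 22 June 2013.
(b) filing + 19 years → 7 September 2012.
Later of the two: 22 June 2013.
Regulatory Review Extension: 1384 days claimed exceeds the 1325-day cap, so +1325 days → 6 February 2017.
Appellate Stay Credit: +148 days → 4 July 2017.

2017-07-04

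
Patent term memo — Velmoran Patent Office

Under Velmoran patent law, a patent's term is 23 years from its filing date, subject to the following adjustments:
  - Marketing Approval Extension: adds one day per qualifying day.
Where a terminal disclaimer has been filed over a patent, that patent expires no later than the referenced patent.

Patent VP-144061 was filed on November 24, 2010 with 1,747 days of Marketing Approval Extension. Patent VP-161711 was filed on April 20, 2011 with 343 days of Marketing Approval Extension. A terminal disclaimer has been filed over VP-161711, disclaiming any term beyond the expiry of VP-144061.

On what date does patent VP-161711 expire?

Natural term of VP-161711:
  Base: filing + 23 years → 20 April 2034.
  Marketing Approval Extension: +343 days → 29 March 2035.
Expiry of referenced patent VP-144061:
  Base: filing + 23 years → 24 November 2033.
  Marketing Approval Extension: +1747 days → 6 September 2038.
Terminal disclaimer: VP-161711 expires on the earlier of 29 March 2035 and 6 September 2038.

March 29, 2035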